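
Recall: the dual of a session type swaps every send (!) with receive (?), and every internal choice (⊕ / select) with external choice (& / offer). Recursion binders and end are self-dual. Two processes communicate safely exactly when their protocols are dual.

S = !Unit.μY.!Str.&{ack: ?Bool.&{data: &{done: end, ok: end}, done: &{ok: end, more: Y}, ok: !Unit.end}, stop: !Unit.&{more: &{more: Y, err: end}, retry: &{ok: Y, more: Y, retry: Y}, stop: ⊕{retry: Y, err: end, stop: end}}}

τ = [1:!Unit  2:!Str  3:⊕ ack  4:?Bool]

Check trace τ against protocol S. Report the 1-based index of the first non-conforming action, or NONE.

[1] !Unit  ok  cont: μY.…
[2] !Str  ok  cont: &{ack: ?Bool.&{data: &{done: end, ok: end}, done: &{ok: end, more: μY.…}, ok: !Unit.end}, stop: !Unit.&{more: &{more: μY.…, err: end}, retry: &{ok: μY.…, more: μY.…, retry: μY.…}, stop: ⊕{retry: μY.…, err: end, stop: end}}}
[3] got ⊕ ack, protocol expects & ack or & stop  ✗

3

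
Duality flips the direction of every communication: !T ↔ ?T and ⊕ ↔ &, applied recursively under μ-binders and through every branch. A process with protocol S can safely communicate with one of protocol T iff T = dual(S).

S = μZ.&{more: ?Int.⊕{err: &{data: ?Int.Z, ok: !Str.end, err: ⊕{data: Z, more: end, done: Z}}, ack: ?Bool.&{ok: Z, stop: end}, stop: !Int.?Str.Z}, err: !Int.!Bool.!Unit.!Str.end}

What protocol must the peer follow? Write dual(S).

μZ.⊕{more: !Int.&{err: ⊕{data: !Int.Z, ok: ?Str.end, err: &{data: Z, more: end, done: Z}}, ack: !Bool.⊕{ok: Z, stop: end}, stop: ?Int.!Str.Z}, err: ?Int.?Bool.?Unit.?Str.end}

μZ = μZ  (binder kept)
  &{more,err} = ⊕{more,err}  (&→⊕)
    case more:
      ?Int = !Int
        ⊕{err,ack,stop} = &{err,ack,stop}  (internal→external)
          case err:
            &{data,ok,err} = ⊕{data,ok,err}  (&→⊕)
              case data:
                ?Int = !Int
                  dual(Z) = Z
              case ok:
                !Str = ?Str
                  dual(end) = end
              case err:
                ⊕{data,more,done} = &{data,more,done}  (internal→external)
                  case data:
                    dual(Z) = Z
                  case more:
                    dual(end) = end
                  case done:
                    dual(Z) = Z
          case ack:
            ?Bool = !Bool
              &{ok,stop} = ⊕{ok,stop}  (&→⊕)
                case ok:
                  dual(Z) = Z
                case stop:
                  dual(end) = end
          case stop:
            !Int = ?Int
              ?Str = !Str
                dual(Z) = Z
    case err:
      !Int = ?Int
        !Bool = ?Bool
          !Unit = ?Unit
            !Str = ?Str
              dual(end) = end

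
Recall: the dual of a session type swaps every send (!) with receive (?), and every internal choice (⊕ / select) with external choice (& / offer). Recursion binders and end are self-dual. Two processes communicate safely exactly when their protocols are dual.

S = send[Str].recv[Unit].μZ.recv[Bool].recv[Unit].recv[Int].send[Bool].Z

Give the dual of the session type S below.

recv[Str].send[Unit].μZ.send[Bool].send[Unit].send[Int].recv[Bool].Z

send[Str] ↦ recv[Str]
  recv[Unit] ↦ send[Unit]
    μZ ↦ μZ  (binder kept)
      recv[Bool] ↦ send[Bool]
        recv[Unit] ↦ send[Unit]
          recv[Int] ↦ send[Int]
            send[Bool] ↦ recv[Bool]
              Z self-dual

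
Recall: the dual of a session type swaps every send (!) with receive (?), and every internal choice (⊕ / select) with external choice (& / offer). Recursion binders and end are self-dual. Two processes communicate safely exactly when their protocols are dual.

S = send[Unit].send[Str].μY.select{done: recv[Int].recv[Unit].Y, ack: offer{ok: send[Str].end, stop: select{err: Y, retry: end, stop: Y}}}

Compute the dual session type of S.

send[Unit] = recv[Unit]
  send[Str] = recv[Str]
    μY = μY  (binder kept)
      select{done,ack} = offer{done,ack}  (internal→external)
        [done]
          recv[Int] = send[Int]
            recv[Unit] = send[Unit]
              Y self-dual
        [ack]
          offer{ok,stop} = select{ok,stop}  (&→⊕)
            [ok]
              send[Str] = recv[Str]
                end self-dual
            [stop]
              select{err,retry,stop} = offer{err,retry,stop}  (internal→external)
                [err]
                  Y self-dual
                [retry]
                  end self-dual
                [stop]
                  Y self-dual

recv[Unit].recv[Str].μY.offer{done: send[Int].send[Unit].Y, ack: select{ok: recv[Str].end, stop: offer{err: Y, retry: end, stop: Y}}}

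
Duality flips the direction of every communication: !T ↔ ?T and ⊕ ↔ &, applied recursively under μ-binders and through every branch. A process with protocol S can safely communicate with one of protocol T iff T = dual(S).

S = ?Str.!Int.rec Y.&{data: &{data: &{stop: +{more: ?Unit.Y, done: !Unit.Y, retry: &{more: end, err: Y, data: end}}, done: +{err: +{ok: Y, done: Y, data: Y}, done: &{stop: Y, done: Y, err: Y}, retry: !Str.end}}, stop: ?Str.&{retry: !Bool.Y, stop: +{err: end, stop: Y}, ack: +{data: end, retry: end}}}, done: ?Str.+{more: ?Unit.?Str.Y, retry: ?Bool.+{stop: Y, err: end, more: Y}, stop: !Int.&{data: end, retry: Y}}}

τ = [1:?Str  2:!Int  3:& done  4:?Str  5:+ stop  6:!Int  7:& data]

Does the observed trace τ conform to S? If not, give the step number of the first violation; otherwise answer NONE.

NONE

@1 ?Str  ✓  residual = !Int.rec Y.…
@2 !Int  ✓  residual = rec Y.…
@3 & done  ✓  residual = ?Str.+{more: ?Unit.?Str.rec Y.…, retry: ?Bool.+{stop: rec Y.…, err: end, more: rec Y.…}, stop: !Int.&{data: end, retry: rec Y.…}}
@4 ?Str  ✓  residual = +{more: ?Unit.?Str.rec Y.…, retry: ?Bool.+{stop: rec Y.…, err: end, more: rec Y.…}, stop: !Int.&{data: end, retry: rec Y.…}}
@5 + stop  ✓  residual = !Int.&{data: end, retry: rec Y.…}
@6 !Int  ✓  residual = &{data: end, retry: rec Y.…}
@7 & data  ✓  residual = end
τ conforms to S (length 7)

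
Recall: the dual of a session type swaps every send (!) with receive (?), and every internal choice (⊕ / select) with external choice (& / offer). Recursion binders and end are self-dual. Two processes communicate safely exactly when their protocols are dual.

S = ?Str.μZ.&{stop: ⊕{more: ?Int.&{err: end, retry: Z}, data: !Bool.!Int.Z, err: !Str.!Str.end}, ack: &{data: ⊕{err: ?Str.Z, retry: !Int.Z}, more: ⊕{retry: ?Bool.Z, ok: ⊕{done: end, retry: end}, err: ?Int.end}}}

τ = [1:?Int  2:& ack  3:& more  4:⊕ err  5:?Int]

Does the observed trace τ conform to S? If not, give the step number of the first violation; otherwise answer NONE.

1

[1] got ?Int, protocol expects ?Str  ✗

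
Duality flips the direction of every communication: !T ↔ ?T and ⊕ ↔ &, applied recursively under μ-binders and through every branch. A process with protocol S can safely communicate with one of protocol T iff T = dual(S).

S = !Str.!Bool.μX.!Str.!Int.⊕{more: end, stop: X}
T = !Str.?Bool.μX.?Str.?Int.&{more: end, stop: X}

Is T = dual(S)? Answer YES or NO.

!Str | !Str  ✗ same direction on both sides — not dual

NO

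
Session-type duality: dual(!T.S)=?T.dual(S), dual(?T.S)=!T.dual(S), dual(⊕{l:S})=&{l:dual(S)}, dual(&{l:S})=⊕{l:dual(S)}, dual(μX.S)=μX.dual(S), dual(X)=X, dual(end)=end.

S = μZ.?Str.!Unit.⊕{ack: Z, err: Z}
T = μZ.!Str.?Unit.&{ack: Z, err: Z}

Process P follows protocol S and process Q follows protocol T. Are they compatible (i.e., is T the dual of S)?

μZ vs μZ  ok (μ self-dual)
  ?Str vs !Str  ok
    !Unit vs ?Unit  ok
      ⊕{ack,err} vs &{ack,err}  ok same labels
        • ack:
          Z vs Z  ok
        • err:
          Z vs Z  ok

YES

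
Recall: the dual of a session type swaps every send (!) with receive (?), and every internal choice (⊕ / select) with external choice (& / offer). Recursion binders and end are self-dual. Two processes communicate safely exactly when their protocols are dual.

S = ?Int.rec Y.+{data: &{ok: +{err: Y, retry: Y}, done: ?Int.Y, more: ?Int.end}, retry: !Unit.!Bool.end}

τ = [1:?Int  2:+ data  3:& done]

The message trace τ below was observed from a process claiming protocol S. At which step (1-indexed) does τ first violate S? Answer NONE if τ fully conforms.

[1] ?Int  match  cont: rec Y.…
[2] + data  match  cont: &{ok: +{err: rec Y.…, retry: rec Y.…}, done: ?Int.rec Y.…, more: ?Int.end}
[3] & done  match  cont: ?Int.rec Y.…
τ conforms to S (length 3)

NONE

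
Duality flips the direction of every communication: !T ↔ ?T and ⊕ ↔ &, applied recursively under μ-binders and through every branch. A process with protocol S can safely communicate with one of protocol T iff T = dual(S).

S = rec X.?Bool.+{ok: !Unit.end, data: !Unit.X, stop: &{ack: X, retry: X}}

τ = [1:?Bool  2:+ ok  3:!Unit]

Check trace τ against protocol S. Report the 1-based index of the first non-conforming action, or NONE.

NONE

[1] ?Bool  ok  state: +{ok: !Unit.end, data: !Unit.rec X.…, stop: &{ack: rec X.…, retry: rec X.…}}
[2] + ok  ok  state: !Unit.end
[3] !Unit  ok  state: end
τ conforms to S (length 3)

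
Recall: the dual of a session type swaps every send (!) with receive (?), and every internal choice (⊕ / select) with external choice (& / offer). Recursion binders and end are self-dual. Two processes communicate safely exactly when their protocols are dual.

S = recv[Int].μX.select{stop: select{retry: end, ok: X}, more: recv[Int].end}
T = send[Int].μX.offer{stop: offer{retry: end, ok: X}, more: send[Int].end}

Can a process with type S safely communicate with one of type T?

YES

recv[Int] vs send[Int]  match
  μX vs μX  match (binder kept)
    select{stop,more} vs offer{stop,more}  match labels match
      • stop:
        select{retry,ok} vs offer{retry,ok}  match labels match
          • retry:
            end vs end  match
          • ok:
            X vs X  match
      • more:
        recv[Int] vs send[Int]  match
          end vs end  match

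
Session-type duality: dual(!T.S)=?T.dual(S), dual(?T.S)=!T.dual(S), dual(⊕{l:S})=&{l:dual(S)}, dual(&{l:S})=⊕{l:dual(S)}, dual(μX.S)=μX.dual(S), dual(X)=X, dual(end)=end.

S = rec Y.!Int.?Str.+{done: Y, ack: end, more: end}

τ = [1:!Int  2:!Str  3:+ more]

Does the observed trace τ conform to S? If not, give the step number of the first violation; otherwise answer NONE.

[1] !Int  ✓  state: ?Str.+{done: rec Y.…, ack: end, more: end}
[2] got !Str, protocol expects ?Str  ✗

2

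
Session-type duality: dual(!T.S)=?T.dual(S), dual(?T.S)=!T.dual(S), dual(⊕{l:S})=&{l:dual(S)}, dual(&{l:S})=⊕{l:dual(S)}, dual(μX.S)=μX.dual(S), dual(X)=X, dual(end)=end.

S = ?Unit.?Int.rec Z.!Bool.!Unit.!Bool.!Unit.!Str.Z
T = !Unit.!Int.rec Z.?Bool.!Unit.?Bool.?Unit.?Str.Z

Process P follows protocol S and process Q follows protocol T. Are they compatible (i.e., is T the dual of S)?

?Unit vs !Unit  ok
  ?Int vs !Int  ok
    rec Z vs rec Z  ok (binder kept)
      !Bool vs ?Bool  ok
        !Unit vs !Unit  ✗ same direction on both sides — not dual

NO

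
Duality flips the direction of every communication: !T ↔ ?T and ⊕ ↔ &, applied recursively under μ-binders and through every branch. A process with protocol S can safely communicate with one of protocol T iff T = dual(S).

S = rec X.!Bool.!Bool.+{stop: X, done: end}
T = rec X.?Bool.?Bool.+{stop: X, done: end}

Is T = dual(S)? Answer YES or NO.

NO

rec X ‖ rec X  ok (μ self-dual)
  !Bool ‖ ?Bool  ok
    !Bool ‖ ?Bool  ok
      +{stop,done} ‖ +{stop,done}  ✗ choice polarity not flipped — not dual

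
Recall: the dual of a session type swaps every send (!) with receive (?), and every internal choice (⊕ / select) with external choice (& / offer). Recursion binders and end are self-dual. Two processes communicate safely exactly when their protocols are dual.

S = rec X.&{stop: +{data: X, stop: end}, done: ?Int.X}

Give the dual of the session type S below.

rec X.+{stop: &{data: X, stop: end}, done: !Int.X}

rec X → rec X  (rec unchanged)
  &{stop,done} → +{stop,done}  (external→internal)
    [stop]
      +{data,stop} → &{data,stop}  (internal→external)
        [data]
          X ↦ X
        [stop]
          end ↦ end
    [done]
      ?Int → !Int
        X ↦ X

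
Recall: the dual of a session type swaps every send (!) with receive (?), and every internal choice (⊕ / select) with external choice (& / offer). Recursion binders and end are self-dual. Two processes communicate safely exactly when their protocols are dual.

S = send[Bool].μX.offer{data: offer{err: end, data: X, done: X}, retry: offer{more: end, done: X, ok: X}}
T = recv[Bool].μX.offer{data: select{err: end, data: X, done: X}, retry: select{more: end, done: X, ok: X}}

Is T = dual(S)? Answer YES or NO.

NO

send[Bool] | recv[Bool]  match
  μX | μX  match (μ self-dual)
    offer{data,retry} | offer{data,retry}  ✗ choice polarity not flipped — not dual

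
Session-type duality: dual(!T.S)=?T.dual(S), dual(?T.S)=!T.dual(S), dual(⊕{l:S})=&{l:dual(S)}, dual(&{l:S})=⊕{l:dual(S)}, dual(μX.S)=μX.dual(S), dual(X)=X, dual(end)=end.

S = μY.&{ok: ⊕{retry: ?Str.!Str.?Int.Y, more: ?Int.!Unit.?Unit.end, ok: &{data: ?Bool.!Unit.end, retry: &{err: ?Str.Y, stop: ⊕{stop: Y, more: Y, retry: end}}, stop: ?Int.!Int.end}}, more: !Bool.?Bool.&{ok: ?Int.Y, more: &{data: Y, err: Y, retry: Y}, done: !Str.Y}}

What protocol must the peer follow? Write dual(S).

μY ↦ μY  (binder kept)
  &{ok,more} ↦ ⊕{ok,more}  (offer→select)
    case ok:
      ⊕{retry,more,ok} ↦ &{retry,more,ok}  (internal→external)
        case retry:
          ?Str ↦ !Str
            !Str ↦ ?Str
              ?Int ↦ !Int
                Y ↦ Y
        case more:
          ?Int ↦ !Int
            !Unit ↦ ?Unit
              ?Unit ↦ !Unit
                end ↦ end
        case ok:
          &{data,retry,stop} ↦ ⊕{data,retry,stop}  (offer→select)
            case data:
              ?Bool ↦ !Bool
                !Unit ↦ ?Unit
                  end ↦ end
            case retry:
              &{err,stop} ↦ ⊕{err,stop}  (offer→select)
                case err:
                  ?Str ↦ !Str
                    Y ↦ Y
                case stop:
                  ⊕{stop,more,retry} ↦ &{stop,more,retry}  (internal→external)
                    case stop:
                      Y ↦ Y
                    case more:
                      Y ↦ Y
                    case retry:
                      end ↦ end
            case stop:
              ?Int ↦ !Int
                !Int ↦ ?Int
                  end ↦ end
    case more:
      !Bool ↦ ?Bool
        ?Bool ↦ !Bool
          &{ok,more,done} ↦ ⊕{ok,more,done}  (offer→select)
            case ok:
              ?Int ↦ !Int
                Y ↦ Y
            case more:
              &{data,err,retry} ↦ ⊕{data,err,retry}  (offer→select)
                case data:
                  Y ↦ Y
                case err:
                  Y ↦ Y
                case retry:
                  Y ↦ Y
            case done:
              !Str ↦ ?Str
                Y ↦ Y

μY.⊕{ok: &{retry: !Str.?Str.!Int.Y, more: !Int.?Unit.!Unit.end, ok: ⊕{data: !Bool.?Unit.end, retry: ⊕{err: !Str.Y, stop: &{stop: Y, more: Y, retry: end}}, stop: !Int.?Int.end}}, more: ?Bool.!Bool.⊕{ok: !Int.Y, more: ⊕{data: Y, err: Y, retry: Y}, done: ?Str.Y}}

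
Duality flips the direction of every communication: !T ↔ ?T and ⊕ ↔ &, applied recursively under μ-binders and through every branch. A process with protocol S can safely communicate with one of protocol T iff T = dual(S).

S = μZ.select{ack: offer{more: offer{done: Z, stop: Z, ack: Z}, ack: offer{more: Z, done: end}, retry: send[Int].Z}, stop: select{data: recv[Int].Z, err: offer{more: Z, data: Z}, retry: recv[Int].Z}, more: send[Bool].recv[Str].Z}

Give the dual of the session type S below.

μZ.offer{ack: select{more: select{done: Z, stop: Z, ack: Z}, ack: select{more: Z, done: end}, retry: recv[Int].Z}, stop: offer{data: send[Int].Z, err: select{more: Z, data: Z}, retry: send[Int].Z}, more: recv[Bool].send[Str].Z}

μZ ↦ μZ  (rec unchanged)
  select{ack,stop,more} ↦ offer{ack,stop,more}  (internal→external)
    case ack:
      offer{more,ack,retry} ↦ select{more,ack,retry}  (offer→select)
        case more:
          offer{done,stop,ack} ↦ select{done,stop,ack}  (offer→select)
            case done:
              dual(Z) = Z
            case stop:
              dual(Z) = Z
            case ack:
              dual(Z) = Z
        case ack:
          offer{more,done} ↦ select{more,done}  (offer→select)
            case more:
              dual(Z) = Z
            case done:
              dual(end) = end
        case retry:
          send[Int] ↦ recv[Int]
            dual(Z) = Z
    case stop:
      select{data,err,retry} ↦ offer{data,err,retry}  (internal→external)
        case data:
          recv[Int] ↦ send[Int]
            dual(Z) = Z
        case err:
          offer{more,data} ↦ select{more,data}  (offer→select)
            case more:
              dual(Z) = Z
            case data:
              dual(Z) = Z
        case retry:
          recv[Int] ↦ send[Int]
            dual(Z) = Z
    case more:
      send[Bool] ↦ recv[Bool]
        recv[Str] ↦ send[Str]
          dual(Z) = Z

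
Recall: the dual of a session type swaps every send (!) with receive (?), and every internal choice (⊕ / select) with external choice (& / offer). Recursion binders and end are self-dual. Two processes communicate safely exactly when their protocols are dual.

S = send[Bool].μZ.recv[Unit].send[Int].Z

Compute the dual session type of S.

send[Bool] = recv[Bool]
  μZ = μZ  (rec unchanged)
    recv[Unit] = send[Unit]
      send[Int] = recv[Int]
        dual(Z) = Z

recv[Bool].μZ.send[Unit].recv[Int].Z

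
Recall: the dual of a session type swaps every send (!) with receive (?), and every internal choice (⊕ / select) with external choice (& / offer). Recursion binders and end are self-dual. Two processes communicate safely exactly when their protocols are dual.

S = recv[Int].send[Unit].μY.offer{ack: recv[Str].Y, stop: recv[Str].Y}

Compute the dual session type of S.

send[Int].recv[Unit].μY.select{ack: send[Str].Y, stop: send[Str].Y}

recv[Int] = send[Int]
  send[Unit] = recv[Unit]
    μY = μY  (binder kept)
      offer{ack,stop} = select{ack,stop}  (&→⊕)
        [ack]
          recv[Str] = send[Str]
            Y ↦ Y
        [stop]
          recv[Str] = send[Str]
            Y ↦ Y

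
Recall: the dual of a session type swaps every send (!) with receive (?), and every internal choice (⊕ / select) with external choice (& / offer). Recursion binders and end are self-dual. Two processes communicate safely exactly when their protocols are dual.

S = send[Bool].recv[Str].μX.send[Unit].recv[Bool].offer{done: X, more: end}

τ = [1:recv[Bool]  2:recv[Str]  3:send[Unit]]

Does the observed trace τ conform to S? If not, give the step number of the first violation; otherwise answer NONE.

step 1: got recv[Bool], protocol expects send[Bool]  ✗

1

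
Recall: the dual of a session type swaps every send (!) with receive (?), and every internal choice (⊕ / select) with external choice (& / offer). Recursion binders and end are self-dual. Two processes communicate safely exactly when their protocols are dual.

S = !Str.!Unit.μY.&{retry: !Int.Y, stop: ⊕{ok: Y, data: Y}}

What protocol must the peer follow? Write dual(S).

?Str.?Unit.μY.⊕{retry: ?Int.Y, stop: &{ok: Y, data: Y}}

!Str ↦ ?Str
  !Unit ↦ ?Unit
    μY ↦ μY  (binder kept)
      &{retry,stop} ↦ ⊕{retry,stop}  (offer→select)
        case retry:
          !Int ↦ ?Int
            dual(Y) = Y
        case stop:
          ⊕{ok,data} ↦ &{ok,data}  (select→offer)
            case ok:
              dual(Y) = Y
            case data:
              dual(Y) = Y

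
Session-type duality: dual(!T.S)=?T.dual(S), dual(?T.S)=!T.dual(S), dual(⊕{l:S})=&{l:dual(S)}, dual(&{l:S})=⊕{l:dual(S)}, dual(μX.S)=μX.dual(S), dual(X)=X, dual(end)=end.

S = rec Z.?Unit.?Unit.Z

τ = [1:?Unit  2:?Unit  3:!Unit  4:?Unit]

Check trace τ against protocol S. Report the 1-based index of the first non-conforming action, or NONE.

3

@1 ?Unit  match  cont: ?Unit.rec Z.…
@2 ?Unit  match  cont: rec Z.…
@3 got !Unit, protocol expects ?Unit  ✗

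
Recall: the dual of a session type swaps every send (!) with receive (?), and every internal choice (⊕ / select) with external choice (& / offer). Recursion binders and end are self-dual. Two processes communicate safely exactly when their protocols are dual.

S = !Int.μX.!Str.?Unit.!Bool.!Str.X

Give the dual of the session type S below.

!Int ↦ ?Int
  μX ↦ μX  (μ self-dual)
    !Str ↦ ?Str
      ?Unit ↦ !Unit
        !Bool ↦ ?Bool
          !Str ↦ ?Str
            dual(X) = X

?Int.μX.?Str.!Unit.?Bool.?Str.X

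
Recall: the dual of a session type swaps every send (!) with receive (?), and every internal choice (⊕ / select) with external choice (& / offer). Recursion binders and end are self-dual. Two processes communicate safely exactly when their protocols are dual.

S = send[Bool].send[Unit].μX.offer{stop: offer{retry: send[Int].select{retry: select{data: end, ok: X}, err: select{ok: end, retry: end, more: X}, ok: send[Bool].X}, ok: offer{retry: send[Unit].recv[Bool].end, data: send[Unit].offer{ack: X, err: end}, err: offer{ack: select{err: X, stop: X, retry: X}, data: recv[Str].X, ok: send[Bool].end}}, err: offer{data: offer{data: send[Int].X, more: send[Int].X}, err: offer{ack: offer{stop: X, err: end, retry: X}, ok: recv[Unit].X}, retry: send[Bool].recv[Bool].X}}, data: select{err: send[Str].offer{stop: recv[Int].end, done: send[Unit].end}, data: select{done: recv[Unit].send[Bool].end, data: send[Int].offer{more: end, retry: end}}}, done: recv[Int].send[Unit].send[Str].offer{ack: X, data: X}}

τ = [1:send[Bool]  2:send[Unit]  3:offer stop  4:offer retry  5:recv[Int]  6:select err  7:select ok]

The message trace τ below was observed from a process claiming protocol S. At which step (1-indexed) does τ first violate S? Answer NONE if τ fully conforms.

step 1: send[Bool]  match  state: send[Unit].μX.…
step 2: send[Unit]  match  state: μX.…
step 3: offer stop  match  state: offer{retry: send[Int].select{retry: select{data: end, ok: μX.…}, err: select{ok: end, retry: end, more: μX.…}, ok: send[Bool].μX.…}, ok: offer{retry: send[Unit].recv[Bool].end, data: send[Unit].offer{ack: μX.…, err: end}, err: offer{ack: select{err: μX.…, stop: μX.…, retry: μX.…}, data: recv[Str].μX.…, ok: send[Bool].end}}, err: offer{data: offer{data: send[Int].μX.…, more: send[Int].μX.…}, err: offer{ack: offer{stop: μX.…, err: end, retry: μX.…}, ok: recv[Unit].μX.…}, retry: send[Bool].recv[Bool].μX.…}}
step 4: offer retry  match  state: send[Int].select{retry: select{data: end, ok: μX.…}, err: select{ok: end, retry: end, more: μX.…}, ok: send[Bool].μX.…}
step 5: got recv[Int], protocol expects send[Int]  ✗

5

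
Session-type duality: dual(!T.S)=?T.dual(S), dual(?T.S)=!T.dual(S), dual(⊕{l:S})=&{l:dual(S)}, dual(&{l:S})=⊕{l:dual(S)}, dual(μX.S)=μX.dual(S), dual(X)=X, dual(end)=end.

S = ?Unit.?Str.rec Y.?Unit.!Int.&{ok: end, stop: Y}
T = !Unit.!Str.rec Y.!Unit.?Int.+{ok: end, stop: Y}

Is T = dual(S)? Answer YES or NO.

YES

?Unit | !Unit  match
  ?Str | !Str  match
    rec Y | rec Y  match (binder kept)
      ?Unit | !Unit  match
        !Int | ?Int  match
          &{ok,stop} | +{ok,stop}  match same labels
            case ok:
              end | end  match
            case stop:
              Y | Y  match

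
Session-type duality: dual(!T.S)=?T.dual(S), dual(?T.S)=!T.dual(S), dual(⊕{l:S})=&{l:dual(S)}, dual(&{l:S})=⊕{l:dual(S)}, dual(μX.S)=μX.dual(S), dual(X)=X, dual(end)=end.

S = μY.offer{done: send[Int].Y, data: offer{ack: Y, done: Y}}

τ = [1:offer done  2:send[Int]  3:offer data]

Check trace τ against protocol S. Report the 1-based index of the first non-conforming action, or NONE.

NONE

[1] offer done  match  residual = send[Int].μY.…
[2] send[Int]  match  residual = μY.…
[3] offer data  match  residual = offer{ack: μY.…, done: μY.…}
trace exhausted — no violation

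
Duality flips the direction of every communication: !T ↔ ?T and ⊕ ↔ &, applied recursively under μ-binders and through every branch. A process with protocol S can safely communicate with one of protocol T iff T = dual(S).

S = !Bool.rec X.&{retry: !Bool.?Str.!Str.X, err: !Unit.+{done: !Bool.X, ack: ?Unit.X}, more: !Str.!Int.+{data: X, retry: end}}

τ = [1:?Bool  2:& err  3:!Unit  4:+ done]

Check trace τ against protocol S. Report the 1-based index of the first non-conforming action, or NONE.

1

step 1: got ?Bool, protocol expects !Bool  ✗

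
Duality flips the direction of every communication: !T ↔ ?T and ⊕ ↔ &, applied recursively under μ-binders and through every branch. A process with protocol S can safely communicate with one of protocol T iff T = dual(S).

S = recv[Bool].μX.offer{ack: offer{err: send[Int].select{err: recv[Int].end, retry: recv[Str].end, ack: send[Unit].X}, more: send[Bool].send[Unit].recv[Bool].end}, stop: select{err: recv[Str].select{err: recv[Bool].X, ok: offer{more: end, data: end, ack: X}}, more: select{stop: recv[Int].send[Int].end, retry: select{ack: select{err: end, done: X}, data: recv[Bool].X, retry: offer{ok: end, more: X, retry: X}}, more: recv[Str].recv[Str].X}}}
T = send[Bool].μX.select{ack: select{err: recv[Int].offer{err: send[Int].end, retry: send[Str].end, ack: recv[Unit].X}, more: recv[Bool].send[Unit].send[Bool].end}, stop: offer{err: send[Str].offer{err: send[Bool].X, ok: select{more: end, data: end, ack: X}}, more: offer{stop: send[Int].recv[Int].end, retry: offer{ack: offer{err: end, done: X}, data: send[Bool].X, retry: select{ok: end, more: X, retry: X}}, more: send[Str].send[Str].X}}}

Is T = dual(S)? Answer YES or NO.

NO

recv[Bool] | send[Bool]  ✓
  μX | μX  ✓ (binder kept)
    offer{ack,stop} | select{ack,stop}  ✓ same labels
      [ack]
        offer{err,more} | select{err,more}  ✓ same labels
          [err]
            send[Int] | recv[Int]  ✓
              select{err,retry,ack} | offer{err,retry,ack}  ✓ same labels
                [err]
                  recv[Int] | send[Int]  ✓
                    end | end  ✓
                [retry]
                  recv[Str] | send[Str]  ✓
                    end | end  ✓
                [ack]
                  send[Unit] | recv[Unit]  ✓
                    X | X  ✓
          [more]
            send[Bool] | recv[Bool]  ✓
              send[Unit] | send[Unit]  ✗ same direction on both sides — not dual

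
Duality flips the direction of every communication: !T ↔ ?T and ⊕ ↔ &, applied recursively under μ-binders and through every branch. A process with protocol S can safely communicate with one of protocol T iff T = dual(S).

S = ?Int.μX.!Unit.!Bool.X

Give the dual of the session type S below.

?Int → !Int
  μX → μX  (binder kept)
    !Unit → ?Unit
      !Bool → ?Bool
        X ↦ X

!Int.μX.?Unit.?Bool.X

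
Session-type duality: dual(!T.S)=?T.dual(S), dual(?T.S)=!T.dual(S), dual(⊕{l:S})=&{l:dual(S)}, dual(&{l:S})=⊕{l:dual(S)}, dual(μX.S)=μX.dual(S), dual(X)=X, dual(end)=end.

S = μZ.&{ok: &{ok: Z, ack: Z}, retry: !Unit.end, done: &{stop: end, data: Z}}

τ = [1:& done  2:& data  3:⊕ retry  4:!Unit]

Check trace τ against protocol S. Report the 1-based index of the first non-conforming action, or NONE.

3

step 1: & done  ok  cont: &{stop: end, data: μZ.…}
step 2: & data  ok  cont: μZ.…
step 3: got ⊕ retry, protocol expects & ok or & retry or & done  ✗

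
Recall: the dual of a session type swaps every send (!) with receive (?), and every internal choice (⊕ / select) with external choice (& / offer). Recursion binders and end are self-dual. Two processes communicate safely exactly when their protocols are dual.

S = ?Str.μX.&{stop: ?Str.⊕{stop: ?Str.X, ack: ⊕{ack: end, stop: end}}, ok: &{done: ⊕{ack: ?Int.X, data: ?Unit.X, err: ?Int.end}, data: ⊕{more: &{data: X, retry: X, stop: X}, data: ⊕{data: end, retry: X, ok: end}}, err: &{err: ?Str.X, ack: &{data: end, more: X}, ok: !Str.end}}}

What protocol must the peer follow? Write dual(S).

?Str → !Str
  μX → μX  (binder kept)
    &{stop,ok} → ⊕{stop,ok}  (offer→select)
      • stop:
        ?Str → !Str
          ⊕{stop,ack} → &{stop,ack}  (⊕→&)
            • stop:
              ?Str → !Str
                X ↦ X
            • ack:
              ⊕{ack,stop} → &{ack,stop}  (⊕→&)
                • ack:
                  end ↦ end
                • stop:
                  end ↦ end
      • ok:
        &{done,data,err} → ⊕{done,data,err}  (offer→select)
          • done:
            ⊕{ack,data,err} → &{ack,data,err}  (⊕→&)
              • ack:
                ?Int → !Int
                  X ↦ X
              • data:
                ?Unit → !Unit
                  X ↦ X
              • err:
                ?Int → !Int
                  end ↦ end
          • data:
            ⊕{more,data} → &{more,data}  (⊕→&)
              • more:
                &{data,retry,stop} → ⊕{data,retry,stop}  (offer→select)
                  • data:
                    X ↦ X
                  • retry:
                    X ↦ X
                  • stop:
                    X ↦ X
              • data:
                ⊕{data,retry,ok} → &{data,retry,ok}  (⊕→&)
                  • data:
                    end ↦ end
                  • retry:
                    X ↦ X
                  • ok:
                    end ↦ end
          • err:
            &{err,ack,ok} → ⊕{err,ack,ok}  (offer→select)
              • err:
                ?Str → !Str
                  X ↦ X
              • ack:
                &{data,more} → ⊕{data,more}  (offer→select)
                  • data:
                    end ↦ end
                  • more:
                    X ↦ X
              • ok:
                !Str → ?Str
                  end ↦ end

!Str.μX.⊕{stop: !Str.&{stop: !Str.X, ack: &{ack: end, stop: end}}, ok: ⊕{done: &{ack: !Int.X, data: !Unit.X, err: !Int.end}, data: &{more: ⊕{data: X, retry: X, stop: X}, data: &{data: end, retry: X, ok: end}}, err: ⊕{err: !Str.X, ack: ⊕{data: end, more: X}, ok: ?Str.end}}}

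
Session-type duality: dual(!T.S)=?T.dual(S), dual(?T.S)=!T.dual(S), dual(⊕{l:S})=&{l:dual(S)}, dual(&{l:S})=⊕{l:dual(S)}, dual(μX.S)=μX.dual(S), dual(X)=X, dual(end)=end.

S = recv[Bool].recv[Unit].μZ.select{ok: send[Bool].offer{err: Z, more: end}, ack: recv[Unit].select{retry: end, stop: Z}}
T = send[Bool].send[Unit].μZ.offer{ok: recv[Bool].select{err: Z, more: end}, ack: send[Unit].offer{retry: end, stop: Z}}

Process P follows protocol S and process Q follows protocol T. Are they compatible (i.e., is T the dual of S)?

YES

recv[Bool] vs send[Bool]  ok
  recv[Unit] vs send[Unit]  ok
    μZ vs μZ  ok (μ self-dual)
      select{ok,ack} vs offer{ok,ack}  ok label sets agree
        case ok:
          send[Bool] vs recv[Bool]  ok
            offer{err,more} vs select{err,more}  ok label sets agree
              case err:
                Z vs Z  ok
              case more:
                end vs end  ok
        case ack:
          recv[Unit] vs send[Unit]  ok
            select{retry,stop} vs offer{retry,stop}  ok label sets agree
              case retry:
                end vs end  ok
              case stop:
                Z vs Z  ok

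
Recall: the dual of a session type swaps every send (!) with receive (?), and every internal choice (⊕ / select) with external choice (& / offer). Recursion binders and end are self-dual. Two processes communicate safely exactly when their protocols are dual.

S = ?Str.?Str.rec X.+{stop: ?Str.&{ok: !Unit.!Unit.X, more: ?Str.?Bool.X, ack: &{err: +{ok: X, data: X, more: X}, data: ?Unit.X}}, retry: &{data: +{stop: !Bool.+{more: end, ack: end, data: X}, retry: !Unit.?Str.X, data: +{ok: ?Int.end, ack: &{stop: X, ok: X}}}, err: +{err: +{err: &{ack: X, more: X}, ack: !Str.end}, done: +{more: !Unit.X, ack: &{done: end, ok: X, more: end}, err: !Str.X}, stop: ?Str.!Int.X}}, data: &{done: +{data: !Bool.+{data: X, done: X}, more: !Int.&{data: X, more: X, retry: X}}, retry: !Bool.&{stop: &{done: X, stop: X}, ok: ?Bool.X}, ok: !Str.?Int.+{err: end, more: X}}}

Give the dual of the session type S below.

?Str → !Str
  ?Str → !Str
    rec X → rec X  (binder kept)
      +{stop,retry,data} → &{stop,retry,data}  (⊕→&)
        • stop:
          ?Str → !Str
            &{ok,more,ack} → +{ok,more,ack}  (external→internal)
              • ok:
                !Unit → ?Unit
                  !Unit → ?Unit
                    X self-dual
              • more:
                ?Str → !Str
                  ?Bool → !Bool
                    X self-dual
              • ack:
                &{err,data} → +{err,data}  (external→internal)
                  • err:
                    +{ok,data,more} → &{ok,data,more}  (⊕→&)
                      • ok:
                        X self-dual
                      • data:
                        X self-dual
                      • more:
                        X self-dual
                  • data:
                    ?Unit → !Unit
                      X self-dual
        • retry:
          &{data,err} → +{data,err}  (external→internal)
            • data:
              +{stop,retry,data} → &{stop,retry,data}  (⊕→&)
                • stop:
                  !Bool → ?Bool
                    +{more,ack,data} → &{more,ack,data}  (⊕→&)
                      • more:
                        end self-dual
                      • ack:
                        end self-dual
                      • data:
                        X self-dual
                • retry:
                  !Unit → ?Unit
                    ?Str → !Str
                      X self-dual
                • data:
                  +{ok,ack} → &{ok,ack}  (⊕→&)
                    • ok:
                      ?Int → !Int
                        end self-dual
                    • ack:
                      &{stop,ok} → +{stop,ok}  (external→internal)
                        • stop:
                          X self-dual
                        • ok:
                          X self-dual
            • err:
              +{err,done,stop} → &{err,done,stop}  (⊕→&)
                • err:
                  +{err,ack} → &{err,ack}  (⊕→&)
                    • err:
                      &{ack,more} → +{ack,more}  (external→internal)
                        • ack:
                          X self-dual
                        • more:
                          X self-dual
                    • ack:
                      !Str → ?Str
                        end self-dual
                • done:
                  +{more,ack,err} → &{more,ack,err}  (⊕→&)
                    • more:
                      !Unit → ?Unit
                        X self-dual
                    • ack:
                      &{done,ok,more} → +{done,ok,more}  (external→internal)
                        • done:
                          end self-dual
                        • ok:
                          X self-dual
                        • more:
                          end self-dual
                    • err:
                      !Str → ?Str
                        X self-dual
                • stop:
                  ?Str → !Str
                    !Int → ?Int
                      X self-dual
        • data:
          &{done,retry,ok} → +{done,retry,ok}  (external→internal)
            • done:
              +{data,more} → &{data,more}  (⊕→&)
                • data:
                  !Bool → ?Bool
                    +{data,done} → &{data,done}  (⊕→&)
                      • data:
                        X self-dual
                      • done:
                        X self-dual
                • more:
                  !Int → ?Int
                    &{data,more,retry} → +{data,more,retry}  (external→internal)
                      • data:
                        X self-dual
                      • more:
                        X self-dual
                      • retry:
                        X self-dual
            • retry:
              !Bool → ?Bool
                &{stop,ok} → +{stop,ok}  (external→internal)
                  • stop:
                    &{done,stop} → +{done,stop}  (external→internal)
                      • done:
                        X self-dual
                      • stop:
                        X self-dual
                  • ok:
                    ?Bool → !Bool
                      X self-dual
            • ok:
              !Str → ?Str
                ?Int → !Int
                  +{err,more} → &{err,more}  (⊕→&)
                    • err:
                      end self-dual
                    • more:
                      X self-dual

!Str.!Str.rec X.&{stop: !Str.+{ok: ?Unit.?Unit.X, more: !Str.!Bool.X, ack: +{err: &{ok: X, data: X, more: X}, data: !Unit.X}}, retry: +{data: &{stop: ?Bool.&{more: end, ack: end, data: X}, retry: ?Unit.!Str.X, data: &{ok: !Int.end, ack: +{stop: X, ok: X}}}, err: &{err: &{err: +{ack: X, more: X}, ack: ?Str.end}, done: &{more: ?Unit.X, ack: +{done: end, ok: X, more: end}, err: ?Str.X}, stop: !Str.?Int.X}}, data: +{done: &{data: ?Bool.&{data: X, done: X}, more: ?Int.+{data: X, more: X, retry: X}}, retry: ?Bool.+{stop: +{done: X, stop: X}, ok: !Bool.X}, ok: ?Str.!Int.&{err: end, more: X}}}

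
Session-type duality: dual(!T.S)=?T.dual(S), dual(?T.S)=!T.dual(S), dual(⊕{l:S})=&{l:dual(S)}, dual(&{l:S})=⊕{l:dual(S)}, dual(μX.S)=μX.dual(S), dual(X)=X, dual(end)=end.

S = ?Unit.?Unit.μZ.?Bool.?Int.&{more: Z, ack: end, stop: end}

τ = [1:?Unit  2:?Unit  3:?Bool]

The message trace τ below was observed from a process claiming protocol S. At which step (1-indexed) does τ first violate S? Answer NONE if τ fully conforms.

@1 ?Unit  ok  state: ?Unit.μZ.…
@2 ?Unit  ok  state: μZ.…
@3 ?Bool  ok  state: ?Int.&{more: μZ.…, ack: end, stop: end}
τ conforms to S (length 3)

NONE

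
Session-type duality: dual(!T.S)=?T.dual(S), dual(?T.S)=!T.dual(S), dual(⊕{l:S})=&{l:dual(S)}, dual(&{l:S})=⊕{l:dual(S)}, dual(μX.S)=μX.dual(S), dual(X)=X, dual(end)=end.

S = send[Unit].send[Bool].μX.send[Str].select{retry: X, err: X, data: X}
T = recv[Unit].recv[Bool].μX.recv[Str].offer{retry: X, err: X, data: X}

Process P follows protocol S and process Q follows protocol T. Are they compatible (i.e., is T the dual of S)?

YES

send[Unit] vs recv[Unit]  ok
  send[Bool] vs recv[Bool]  ok
    μX vs μX  ok (μ self-dual)
      send[Str] vs recv[Str]  ok
        select{retry,err,data} vs offer{retry,err,data}  ok same labels
          case retry:
            X vs X  ok
          case err:
            X vs X  ok
          case data:
            X vs X  ok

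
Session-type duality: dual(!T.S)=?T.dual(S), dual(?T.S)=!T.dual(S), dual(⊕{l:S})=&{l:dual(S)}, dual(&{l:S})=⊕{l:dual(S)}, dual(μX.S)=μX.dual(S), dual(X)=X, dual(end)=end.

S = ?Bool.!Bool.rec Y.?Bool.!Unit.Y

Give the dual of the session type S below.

?Bool → !Bool
  !Bool → ?Bool
    rec Y → rec Y  (binder kept)
      ?Bool → !Bool
        !Unit → ?Unit
          Y ↦ Y

!Bool.?Bool.rec Y.!Bool.?Unit.Y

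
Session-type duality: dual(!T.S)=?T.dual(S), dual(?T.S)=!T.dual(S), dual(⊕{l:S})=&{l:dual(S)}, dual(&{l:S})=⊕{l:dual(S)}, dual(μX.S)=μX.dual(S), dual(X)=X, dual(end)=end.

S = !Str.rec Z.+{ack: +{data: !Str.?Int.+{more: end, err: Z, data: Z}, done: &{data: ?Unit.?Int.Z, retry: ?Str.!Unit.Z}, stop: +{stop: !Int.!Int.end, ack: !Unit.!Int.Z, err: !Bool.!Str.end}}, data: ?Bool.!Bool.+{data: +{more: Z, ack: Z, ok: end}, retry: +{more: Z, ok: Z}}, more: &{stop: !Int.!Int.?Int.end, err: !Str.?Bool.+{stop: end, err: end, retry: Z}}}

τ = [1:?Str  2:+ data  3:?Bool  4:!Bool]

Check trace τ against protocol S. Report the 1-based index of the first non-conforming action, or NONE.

[1] got ?Str, protocol expects !Str  ✗

1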